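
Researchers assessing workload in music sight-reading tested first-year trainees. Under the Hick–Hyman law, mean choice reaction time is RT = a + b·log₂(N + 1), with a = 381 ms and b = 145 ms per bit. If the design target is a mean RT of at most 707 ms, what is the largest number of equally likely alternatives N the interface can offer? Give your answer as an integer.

3

Set 381 + 145·log₂(N + 1) ≤ 707.
log₂(N + 1) ≤ (707 − 381) / 145 = 2.2483.
N + 1 ≤ 2^2.2483 = 4.7512.
N ≤ 3.7512, so the largest integer N is 3.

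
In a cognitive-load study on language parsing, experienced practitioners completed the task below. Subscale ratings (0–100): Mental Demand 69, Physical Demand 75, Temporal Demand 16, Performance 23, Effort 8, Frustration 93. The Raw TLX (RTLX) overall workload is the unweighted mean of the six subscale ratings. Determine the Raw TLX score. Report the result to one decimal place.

Sum of ratings = 69 + 75 + 16 + 23 + 8 + 93 = 284.
RTLX = 284 / 6 = 47.3333 ≈ 47.3.

47.3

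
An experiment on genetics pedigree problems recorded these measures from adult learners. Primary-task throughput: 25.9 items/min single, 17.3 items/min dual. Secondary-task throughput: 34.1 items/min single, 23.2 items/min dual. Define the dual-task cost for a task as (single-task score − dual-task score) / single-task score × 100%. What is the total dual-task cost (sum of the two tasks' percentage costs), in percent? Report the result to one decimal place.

65.2

Primary cost = (25.9 − 17.3) / 25.9 × 100% = 33.2046%.
Secondary cost = (34.1 − 23.2) / 34.1 × 100% = 31.9648%.
Total = 33.2046% + 31.9648% = 65.1694% ≈ 65.2%.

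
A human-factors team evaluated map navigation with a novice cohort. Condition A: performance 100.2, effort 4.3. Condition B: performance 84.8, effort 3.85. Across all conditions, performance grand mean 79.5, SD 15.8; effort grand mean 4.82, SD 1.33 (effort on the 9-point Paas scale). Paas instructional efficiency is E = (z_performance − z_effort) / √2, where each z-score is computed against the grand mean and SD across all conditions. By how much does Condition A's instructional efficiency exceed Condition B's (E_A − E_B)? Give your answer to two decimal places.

Condition A: z_P = (100.2 − 79.5)/15.8 = 1.3101; z_E = (4.3 − 4.82)/1.33 = -0.3910; E_A = (1.3101 − (-0.3910))/√2 = 1.2029.
Condition B: z_P = (84.8 − 79.5)/15.8 = 0.3354; z_E = (3.85 − 4.82)/1.33 = -0.7293; E_B = (0.3354 − (-0.7293))/√2 = 0.7529.
E_A − E_B = 1.2029 − 0.7529 = 0.4500 ≈ 0.45.

0.45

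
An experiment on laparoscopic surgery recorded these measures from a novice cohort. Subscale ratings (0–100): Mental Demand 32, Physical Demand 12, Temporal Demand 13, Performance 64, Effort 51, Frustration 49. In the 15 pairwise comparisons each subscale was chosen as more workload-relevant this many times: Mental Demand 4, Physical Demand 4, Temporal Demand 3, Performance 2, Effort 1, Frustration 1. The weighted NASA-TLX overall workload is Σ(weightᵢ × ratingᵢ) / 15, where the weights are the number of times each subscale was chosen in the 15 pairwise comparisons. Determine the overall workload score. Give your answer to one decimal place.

The tallies are the weights (they sum to 15).
Weighted sum = 4·32 + 4·12 + 3·13 + 2·64 + 1·51 + 1·49
            = 128 + 48 + 39 + 128 + 51 + 49 = 443.
Overall workload = 443 / 15 = 29.5333 ≈ 29.5.

29.5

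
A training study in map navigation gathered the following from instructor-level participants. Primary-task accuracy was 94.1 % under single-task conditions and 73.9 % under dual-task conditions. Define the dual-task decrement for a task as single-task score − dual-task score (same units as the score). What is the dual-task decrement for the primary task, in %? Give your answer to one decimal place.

Decrement = 94.1 − 73.9 = 20.2000 % ≈ 20.2 %.

20.2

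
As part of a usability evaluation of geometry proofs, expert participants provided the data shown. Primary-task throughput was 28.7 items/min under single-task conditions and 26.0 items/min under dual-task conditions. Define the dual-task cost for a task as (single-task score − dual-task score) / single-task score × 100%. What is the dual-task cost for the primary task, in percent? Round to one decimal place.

9.4

Cost = (28.7 − 26.0) / 28.7 × 100%
     = 2.7000 / 28.7 × 100% = 9.4077%.
≈ 9.4%.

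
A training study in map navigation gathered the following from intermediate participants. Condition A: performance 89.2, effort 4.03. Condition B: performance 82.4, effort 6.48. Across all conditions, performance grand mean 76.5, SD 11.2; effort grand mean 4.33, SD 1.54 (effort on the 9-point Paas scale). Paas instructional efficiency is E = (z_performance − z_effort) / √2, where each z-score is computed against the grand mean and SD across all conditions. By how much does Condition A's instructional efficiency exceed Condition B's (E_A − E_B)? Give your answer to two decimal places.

Condition A: z_P = (89.2 − 76.5)/11.2 = 1.1339; z_E = (4.03 − 4.33)/1.54 = -0.1948; E_A = (1.1339 − (-0.1948))/√2 = 0.9395.
Condition B: z_P = (82.4 − 76.5)/11.2 = 0.5268; z_E = (6.48 − 4.33)/1.54 = 1.3961; E_B = (0.5268 − 1.3961)/√2 = -0.6147.
E_A − E_B = 0.9395 − (-0.6147) = 1.5542 ≈ 1.55.

1.55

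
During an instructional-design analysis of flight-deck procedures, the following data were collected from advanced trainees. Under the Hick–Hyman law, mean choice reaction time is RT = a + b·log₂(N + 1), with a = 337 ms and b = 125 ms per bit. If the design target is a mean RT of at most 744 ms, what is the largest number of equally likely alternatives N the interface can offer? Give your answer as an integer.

8

Set 337 + 125·log₂(N + 1) ≤ 744.
log₂(N + 1) ≤ (744 − 337) / 125 = 3.2560.
N + 1 ≤ 2^3.2560 = 9.5533.
N ≤ 8.5533, so the largest integer N is 8.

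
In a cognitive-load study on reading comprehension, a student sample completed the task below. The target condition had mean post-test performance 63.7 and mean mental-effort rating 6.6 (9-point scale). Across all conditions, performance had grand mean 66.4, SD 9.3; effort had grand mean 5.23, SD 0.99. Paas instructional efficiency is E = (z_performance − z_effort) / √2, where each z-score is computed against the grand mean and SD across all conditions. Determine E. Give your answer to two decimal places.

-1.18

z_performance = (63.7 − 66.4) / 9.3 = -2.7000 / 9.3 = -0.2903.
z_effort = (6.6 − 5.23) / 0.99 = 1.3700 / 0.99 = 1.3838.
z_P − z_E = -0.2903 − 1.3838 = -1.6741.
E = -1.6741 / √2 = -1.6741 / 1.41421 = -1.1838 ≈ -1.18.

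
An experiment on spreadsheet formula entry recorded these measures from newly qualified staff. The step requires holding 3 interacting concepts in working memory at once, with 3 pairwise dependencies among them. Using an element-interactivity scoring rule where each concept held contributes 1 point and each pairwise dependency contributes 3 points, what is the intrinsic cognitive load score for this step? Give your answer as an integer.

12

Element contribution: 3 × 1 = 3.
Interaction contribution: 3 × 3 = 9.
Intrinsic load = 3 + 9 = 12.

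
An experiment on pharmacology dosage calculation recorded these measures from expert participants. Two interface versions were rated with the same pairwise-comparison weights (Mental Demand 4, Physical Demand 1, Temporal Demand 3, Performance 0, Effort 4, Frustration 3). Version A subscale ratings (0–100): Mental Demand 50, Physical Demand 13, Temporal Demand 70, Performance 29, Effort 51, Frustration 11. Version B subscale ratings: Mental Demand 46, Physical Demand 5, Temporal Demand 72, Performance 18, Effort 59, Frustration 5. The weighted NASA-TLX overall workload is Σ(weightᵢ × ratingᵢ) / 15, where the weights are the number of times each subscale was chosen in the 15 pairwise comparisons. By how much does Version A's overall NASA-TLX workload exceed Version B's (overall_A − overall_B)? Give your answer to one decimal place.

Version A weighted sum = 4·50 + 1·13 + 3·70 + 0·29 + 4·51 + 3·11 = 200 + 13 + 210 + 0 + 204 + 33 = 660; overall_A = 660/15 = 44.0000.
Version B weighted sum = 4·46 + 1·5 + 3·72 + 0·18 + 4·59 + 3·5 = 184 + 5 + 216 + 0 + 236 + 15 = 656; overall_B = 656/15 = 43.7333.
Difference = 44.0000 − 43.7333 = 0.2667 ≈ 0.3.

0.3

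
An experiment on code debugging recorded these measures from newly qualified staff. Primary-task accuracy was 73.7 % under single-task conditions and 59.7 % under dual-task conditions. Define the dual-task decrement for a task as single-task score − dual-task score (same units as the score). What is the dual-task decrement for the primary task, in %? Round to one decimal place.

14.0

Decrement = 73.7 − 59.7 = 14.0000 % ≈ 14.0 %.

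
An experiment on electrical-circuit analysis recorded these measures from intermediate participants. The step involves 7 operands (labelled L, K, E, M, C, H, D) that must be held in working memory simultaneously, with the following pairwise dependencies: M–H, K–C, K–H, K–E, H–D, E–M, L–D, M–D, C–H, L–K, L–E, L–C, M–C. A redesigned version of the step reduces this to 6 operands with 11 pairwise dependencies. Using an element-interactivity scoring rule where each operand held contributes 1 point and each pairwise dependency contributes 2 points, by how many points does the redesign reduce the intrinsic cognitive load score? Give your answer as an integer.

Original: 7 × 1 + 13 × 2 = 7 + 26 = 33.
Redesigned: 6 × 1 + 11 × 2 = 6 + 22 = 28.
Reduction = 33 − 28 = 5.

5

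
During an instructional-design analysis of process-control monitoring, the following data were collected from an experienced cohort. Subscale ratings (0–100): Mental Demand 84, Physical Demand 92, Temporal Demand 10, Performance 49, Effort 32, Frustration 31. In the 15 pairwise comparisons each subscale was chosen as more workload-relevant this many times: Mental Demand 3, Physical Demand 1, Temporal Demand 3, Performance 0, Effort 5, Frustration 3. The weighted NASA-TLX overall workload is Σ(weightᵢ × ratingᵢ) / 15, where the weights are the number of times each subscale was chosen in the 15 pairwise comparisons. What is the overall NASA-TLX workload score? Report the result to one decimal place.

The tallies are the weights (they sum to 15).
Weighted sum = 3·84 + 1·92 + 3·10 + 0·49 + 5·32 + 3·31
            = 252 + 92 + 30 + 0 + 160 + 93 = 627.
Overall workload = 627 / 15 = 41.8000 ≈ 41.8.

41.8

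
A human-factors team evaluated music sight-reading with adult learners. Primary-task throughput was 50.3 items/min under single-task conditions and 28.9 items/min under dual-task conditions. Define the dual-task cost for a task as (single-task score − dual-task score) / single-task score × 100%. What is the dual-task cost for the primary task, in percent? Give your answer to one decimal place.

42.5

Cost = (50.3 − 28.9) / 50.3 × 100%
     = 21.4000 / 50.3 × 100% = 42.5447%.
≈ 42.5%.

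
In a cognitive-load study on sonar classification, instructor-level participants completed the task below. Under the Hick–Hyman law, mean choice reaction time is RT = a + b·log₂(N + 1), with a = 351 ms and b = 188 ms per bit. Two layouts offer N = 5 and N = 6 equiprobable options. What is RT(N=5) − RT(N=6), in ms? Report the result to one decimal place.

RT(5) = 351 + 188·log₂(6) = 351 + 188·2.5850 = 836.9800 ms.
RT(6) = 351 + 188·log₂(7) = 351 + 188·2.8074 = 878.7912 ms.
Difference = 836.9800 − 878.7912 = -41.8112 ≈ -41.8 ms.

-41.8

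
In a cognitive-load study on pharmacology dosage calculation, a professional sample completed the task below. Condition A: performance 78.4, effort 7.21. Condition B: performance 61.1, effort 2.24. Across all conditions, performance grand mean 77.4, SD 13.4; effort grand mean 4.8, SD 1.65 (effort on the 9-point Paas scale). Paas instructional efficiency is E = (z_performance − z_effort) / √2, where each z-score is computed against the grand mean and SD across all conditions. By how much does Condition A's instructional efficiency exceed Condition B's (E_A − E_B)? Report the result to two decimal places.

Condition A: z_P = (78.4 − 77.4)/13.4 = 0.0746; z_E = (7.21 − 4.8)/1.65 = 1.4606; E_A = (0.0746 − 1.4606)/√2 = -0.9800.
Condition B: z_P = (61.1 − 77.4)/13.4 = -1.2164; z_E = (2.24 − 4.8)/1.65 = -1.5515; E_B = (-1.2164 − (-1.5515))/√2 = 0.2370.
E_A − E_B = -0.9800 − 0.2370 = -1.2170 ≈ -1.22.

-1.22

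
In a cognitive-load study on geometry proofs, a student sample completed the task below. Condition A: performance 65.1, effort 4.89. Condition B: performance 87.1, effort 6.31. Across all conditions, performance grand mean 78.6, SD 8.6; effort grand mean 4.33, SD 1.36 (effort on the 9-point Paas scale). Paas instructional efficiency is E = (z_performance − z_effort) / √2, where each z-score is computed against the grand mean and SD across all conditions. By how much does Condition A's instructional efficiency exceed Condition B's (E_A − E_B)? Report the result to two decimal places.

-1.07

Condition A: z_P = (65.1 − 78.6)/8.6 = -1.5698; z_E = (4.89 − 4.33)/1.36 = 0.4118; E_A = (-1.5698 − 0.4118)/√2 = -1.4012.
Condition B: z_P = (87.1 − 78.6)/8.6 = 0.9884; z_E = (6.31 − 4.33)/1.36 = 1.4559; E_B = (0.9884 − 1.4559)/√2 = -0.3306.
E_A − E_B = -1.4012 − (-0.3306) = -1.0706 ≈ -1.07.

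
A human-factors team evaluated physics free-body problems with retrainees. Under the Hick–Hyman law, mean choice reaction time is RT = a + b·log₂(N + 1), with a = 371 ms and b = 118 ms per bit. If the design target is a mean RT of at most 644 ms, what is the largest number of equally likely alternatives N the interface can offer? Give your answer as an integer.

Set 371 + 118·log₂(N + 1) ≤ 644.
log₂(N + 1) ≤ (644 − 371) / 118 = 2.3136.
N + 1 ≤ 2^2.3136 = 4.9712.
N ≤ 3.9712, so the largest integer N is 3.

3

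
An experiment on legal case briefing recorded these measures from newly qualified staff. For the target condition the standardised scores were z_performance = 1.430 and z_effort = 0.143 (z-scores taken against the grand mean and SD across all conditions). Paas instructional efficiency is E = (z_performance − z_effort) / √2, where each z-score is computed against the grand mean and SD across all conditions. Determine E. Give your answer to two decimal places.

z_P − z_E = 1.430 − 0.143 = 1.2870.
E = 1.2870 / √2 = 1.2870 / 1.41421 = 0.9100 ≈ 0.91.

0.91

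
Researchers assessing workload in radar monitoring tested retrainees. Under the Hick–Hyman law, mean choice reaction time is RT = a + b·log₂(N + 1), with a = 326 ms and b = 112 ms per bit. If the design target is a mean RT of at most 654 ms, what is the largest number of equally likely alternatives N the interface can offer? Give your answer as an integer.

6

Set 326 + 112·log₂(N + 1) ≤ 654.
log₂(N + 1) ≤ (654 − 326) / 112 = 2.9286.
N + 1 ≤ 2^2.9286 = 7.6137.
N ≤ 6.6137, so the largest integer N is 6.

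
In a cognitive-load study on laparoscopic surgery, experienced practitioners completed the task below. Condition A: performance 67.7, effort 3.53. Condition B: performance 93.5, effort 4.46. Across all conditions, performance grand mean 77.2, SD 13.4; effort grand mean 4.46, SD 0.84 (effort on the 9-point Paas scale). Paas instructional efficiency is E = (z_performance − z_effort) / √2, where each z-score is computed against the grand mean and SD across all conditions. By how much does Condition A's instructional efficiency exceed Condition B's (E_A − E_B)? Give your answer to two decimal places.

-0.58

Condition A: z_P = (67.7 − 77.2)/13.4 = -0.7090; z_E = (3.53 − 4.46)/0.84 = -1.1071; E_A = (-0.7090 − (-1.1071))/√2 = 0.2815.
Condition B: z_P = (93.5 − 77.2)/13.4 = 1.2164; z_E = (4.46 − 4.46)/0.84 = 0.0000; E_B = (1.2164 − 0.0000)/√2 = 0.8601.
E_A − E_B = 0.2815 − 0.8601 = -0.5786 ≈ -0.58.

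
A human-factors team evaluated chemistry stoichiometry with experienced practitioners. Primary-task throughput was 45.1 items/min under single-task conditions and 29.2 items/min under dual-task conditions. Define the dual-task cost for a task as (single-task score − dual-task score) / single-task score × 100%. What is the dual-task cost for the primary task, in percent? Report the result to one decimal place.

35.3

Cost = (45.1 − 29.2) / 45.1 × 100%
     = 15.9000 / 45.1 × 100% = 35.2550%.
≈ 35.3%.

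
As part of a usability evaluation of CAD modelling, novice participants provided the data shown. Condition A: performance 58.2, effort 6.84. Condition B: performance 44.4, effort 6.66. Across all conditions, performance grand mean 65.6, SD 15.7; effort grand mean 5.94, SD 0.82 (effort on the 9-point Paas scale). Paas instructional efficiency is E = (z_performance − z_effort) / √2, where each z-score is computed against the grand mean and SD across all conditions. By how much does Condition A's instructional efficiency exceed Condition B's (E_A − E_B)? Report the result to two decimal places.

Condition A: z_P = (58.2 − 65.6)/15.7 = -0.4713; z_E = (6.84 − 5.94)/0.82 = 1.0976; E_A = (-0.4713 − 1.0976)/√2 = -1.1094.
Condition B: z_P = (44.4 − 65.6)/15.7 = -1.3503; z_E = (6.66 − 5.94)/0.82 = 0.8780; E_B = (-1.3503 − 0.8780)/√2 = -1.5756.
E_A − E_B = -1.1094 − (-1.5756) = 0.4662 ≈ 0.47.

0.47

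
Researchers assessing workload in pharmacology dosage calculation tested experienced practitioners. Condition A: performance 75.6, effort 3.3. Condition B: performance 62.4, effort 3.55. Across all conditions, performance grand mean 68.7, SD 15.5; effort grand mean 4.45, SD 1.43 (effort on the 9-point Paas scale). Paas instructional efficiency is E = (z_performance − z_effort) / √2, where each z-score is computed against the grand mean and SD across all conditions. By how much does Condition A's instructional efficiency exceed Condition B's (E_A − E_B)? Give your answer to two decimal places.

0.73

Condition A: z_P = (75.6 − 68.7)/15.5 = 0.4452; z_E = (3.3 − 4.45)/1.43 = -0.8042; E_A = (0.4452 − (-0.8042))/√2 = 0.8835.
Condition B: z_P = (62.4 − 68.7)/15.5 = -0.4065; z_E = (3.55 − 4.45)/1.43 = -0.6294; E_B = (-0.4065 − (-0.6294))/√2 = 0.1576.
E_A − E_B = 0.8835 − 0.1576 = 0.7259 ≈ 0.73.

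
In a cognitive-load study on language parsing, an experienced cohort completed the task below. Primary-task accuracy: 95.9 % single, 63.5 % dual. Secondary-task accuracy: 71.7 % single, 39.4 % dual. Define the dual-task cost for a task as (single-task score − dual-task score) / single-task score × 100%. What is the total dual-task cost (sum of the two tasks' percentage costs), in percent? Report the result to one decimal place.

78.8

Primary cost = (95.9 − 63.5) / 95.9 × 100% = 33.7852%.
Secondary cost = (71.7 − 39.4) / 71.7 × 100% = 45.0488%.
Total = 33.7852% + 45.0488% = 78.8340% ≈ 78.8%.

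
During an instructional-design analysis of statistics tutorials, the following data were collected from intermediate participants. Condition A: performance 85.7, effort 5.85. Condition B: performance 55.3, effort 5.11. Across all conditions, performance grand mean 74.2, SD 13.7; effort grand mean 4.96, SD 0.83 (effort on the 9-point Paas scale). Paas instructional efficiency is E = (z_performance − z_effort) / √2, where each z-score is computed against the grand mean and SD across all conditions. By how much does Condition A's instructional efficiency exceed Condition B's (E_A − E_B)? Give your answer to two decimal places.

Condition A: z_P = (85.7 − 74.2)/13.7 = 0.8394; z_E = (5.85 − 4.96)/0.83 = 1.0723; E_A = (0.8394 − 1.0723)/√2 = -0.1647.
Condition B: z_P = (55.3 − 74.2)/13.7 = -1.3796; z_E = (5.11 − 4.96)/0.83 = 0.1807; E_B = (-1.3796 − 0.1807)/√2 = -1.1033.
E_A − E_B = -0.1647 − (-1.1033) = 0.9386 ≈ 0.94.

0.94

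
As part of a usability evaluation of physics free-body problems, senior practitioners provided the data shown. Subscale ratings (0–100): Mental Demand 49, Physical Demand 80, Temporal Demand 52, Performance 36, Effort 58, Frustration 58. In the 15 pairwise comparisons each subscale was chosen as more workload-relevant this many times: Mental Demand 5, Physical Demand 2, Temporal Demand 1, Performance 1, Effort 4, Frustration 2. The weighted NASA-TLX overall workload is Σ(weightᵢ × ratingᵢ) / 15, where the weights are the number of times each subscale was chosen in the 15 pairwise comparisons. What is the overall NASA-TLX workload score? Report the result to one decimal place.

56.1

The tallies are the weights (they sum to 15).
Weighted sum = 5·49 + 2·80 + 1·52 + 1·36 + 4·58 + 2·58
            = 245 + 160 + 52 + 36 + 232 + 116 = 841.
Overall workload = 841 / 15 = 56.0667 ≈ 56.1.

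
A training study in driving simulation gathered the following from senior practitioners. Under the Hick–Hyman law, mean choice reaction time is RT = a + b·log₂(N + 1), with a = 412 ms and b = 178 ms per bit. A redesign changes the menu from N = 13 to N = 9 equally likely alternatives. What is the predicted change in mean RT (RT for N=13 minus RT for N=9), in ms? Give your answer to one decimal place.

RT(13) = 412 + 178·log₂(14) = 412 + 178·3.8074 = 1089.7172 ms.
RT(9) = 412 + 178·log₂(10) = 412 + 178·3.3219 = 1003.2982 ms.
Difference = 1089.7172 − 1003.2982 = 86.4190 ≈ 86.4 ms.

86.4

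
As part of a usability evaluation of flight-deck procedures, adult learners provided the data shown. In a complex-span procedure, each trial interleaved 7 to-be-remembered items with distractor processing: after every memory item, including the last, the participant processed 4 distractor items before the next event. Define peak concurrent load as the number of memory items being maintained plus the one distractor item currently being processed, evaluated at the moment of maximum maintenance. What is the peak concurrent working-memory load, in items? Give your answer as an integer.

Maintenance is greatest during the distractor(s) after memory item 7: all 7 memory items are being held.
One distractor item is concurrently being processed.
Peak concurrent load = 7 + 1 = 8 items.

8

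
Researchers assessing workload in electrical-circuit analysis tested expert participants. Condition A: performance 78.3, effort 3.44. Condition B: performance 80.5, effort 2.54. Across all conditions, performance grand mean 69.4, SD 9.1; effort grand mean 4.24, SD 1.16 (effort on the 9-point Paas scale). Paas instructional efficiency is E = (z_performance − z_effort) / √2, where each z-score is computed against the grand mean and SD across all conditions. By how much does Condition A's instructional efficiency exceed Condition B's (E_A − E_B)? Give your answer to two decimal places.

Condition A: z_P = (78.3 − 69.4)/9.1 = 0.9780; z_E = (3.44 − 4.24)/1.16 = -0.6897; E_A = (0.9780 − (-0.6897))/√2 = 1.1792.
Condition B: z_P = (80.5 − 69.4)/9.1 = 1.2198; z_E = (2.54 − 4.24)/1.16 = -1.4655; E_B = (1.2198 − (-1.4655))/√2 = 1.8988.
E_A − E_B = 1.1792 − 1.8988 = -0.7196 ≈ -0.72.

-0.72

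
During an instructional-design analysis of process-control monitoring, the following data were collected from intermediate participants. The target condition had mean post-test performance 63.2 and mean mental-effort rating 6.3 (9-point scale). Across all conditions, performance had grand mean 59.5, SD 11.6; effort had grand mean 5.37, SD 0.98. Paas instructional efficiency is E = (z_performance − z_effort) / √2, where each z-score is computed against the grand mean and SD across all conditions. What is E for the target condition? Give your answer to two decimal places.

z_performance = (63.2 − 59.5) / 11.6 = 3.7000 / 11.6 = 0.3190.
z_effort = (6.3 − 5.37) / 0.98 = 0.9300 / 0.98 = 0.9490.
z_P − z_E = 0.3190 − 0.9490 = -0.6300.
E = -0.6300 / √2 = -0.6300 / 1.41421 = -0.4455 ≈ -0.45.

-0.45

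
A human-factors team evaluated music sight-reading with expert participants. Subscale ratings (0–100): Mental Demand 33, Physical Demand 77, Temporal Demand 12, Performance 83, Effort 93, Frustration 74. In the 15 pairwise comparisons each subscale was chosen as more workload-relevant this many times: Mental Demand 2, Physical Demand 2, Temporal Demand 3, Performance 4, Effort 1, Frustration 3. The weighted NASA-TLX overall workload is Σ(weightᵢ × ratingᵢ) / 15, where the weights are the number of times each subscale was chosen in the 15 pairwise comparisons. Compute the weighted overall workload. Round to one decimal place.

60.2

The tallies are the weights (they sum to 15).
Weighted sum = 2·33 + 2·77 + 3·12 + 4·83 + 1·93 + 3·74
            = 66 + 154 + 36 + 332 + 93 + 222 = 903.
Overall workload = 903 / 15 = 60.2000 ≈ 60.2.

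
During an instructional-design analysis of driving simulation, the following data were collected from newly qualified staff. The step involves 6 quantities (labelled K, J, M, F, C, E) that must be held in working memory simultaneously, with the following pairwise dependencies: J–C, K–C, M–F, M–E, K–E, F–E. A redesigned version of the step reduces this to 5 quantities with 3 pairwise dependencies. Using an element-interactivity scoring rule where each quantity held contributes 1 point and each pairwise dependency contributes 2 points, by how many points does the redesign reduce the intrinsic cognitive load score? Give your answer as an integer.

7

Original: 6 × 1 + 6 × 2 = 6 + 12 = 18.
Redesigned: 5 × 1 + 3 × 2 = 5 + 6 = 11.
Reduction = 18 − 11 = 7.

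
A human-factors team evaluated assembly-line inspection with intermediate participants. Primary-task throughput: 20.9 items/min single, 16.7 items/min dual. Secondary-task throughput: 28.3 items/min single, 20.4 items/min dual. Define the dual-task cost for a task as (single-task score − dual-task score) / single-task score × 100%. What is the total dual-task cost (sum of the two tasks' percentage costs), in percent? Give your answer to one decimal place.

Primary cost = (20.9 − 16.7) / 20.9 × 100% = 20.0957%.
Secondary cost = (28.3 − 20.4) / 28.3 × 100% = 27.9152%.
Total = 20.0957% + 27.9152% = 48.0109% ≈ 48.0%.

48.0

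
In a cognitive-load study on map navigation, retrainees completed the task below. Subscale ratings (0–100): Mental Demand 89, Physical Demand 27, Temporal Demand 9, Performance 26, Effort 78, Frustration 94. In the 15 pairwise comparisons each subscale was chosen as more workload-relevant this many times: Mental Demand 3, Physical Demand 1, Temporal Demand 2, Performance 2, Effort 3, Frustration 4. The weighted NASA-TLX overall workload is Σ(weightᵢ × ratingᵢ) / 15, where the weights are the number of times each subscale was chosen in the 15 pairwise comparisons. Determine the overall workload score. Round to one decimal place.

The tallies are the weights (they sum to 15).
Weighted sum = 3·89 + 1·27 + 2·9 + 2·26 + 3·78 + 4·94
            = 267 + 27 + 18 + 52 + 234 + 376 = 974.
Overall workload = 974 / 15 = 64.9333 ≈ 64.9.

64.9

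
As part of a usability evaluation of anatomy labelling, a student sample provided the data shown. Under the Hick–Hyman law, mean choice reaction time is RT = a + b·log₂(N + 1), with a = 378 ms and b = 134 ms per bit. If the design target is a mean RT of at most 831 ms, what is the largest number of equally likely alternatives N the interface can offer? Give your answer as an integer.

Set 378 + 134·log₂(N + 1) ≤ 831.
log₂(N + 1) ≤ (831 − 378) / 134 = 3.3806.
N + 1 ≤ 2^3.3806 = 10.4151.
N ≤ 9.4151, so the largest integer N is 9.

9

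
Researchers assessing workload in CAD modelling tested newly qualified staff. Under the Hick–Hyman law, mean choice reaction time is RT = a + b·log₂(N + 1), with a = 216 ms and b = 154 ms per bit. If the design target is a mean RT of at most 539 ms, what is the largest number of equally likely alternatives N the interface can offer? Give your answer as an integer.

Set 216 + 154·log₂(N + 1) ≤ 539.
log₂(N + 1) ≤ (539 − 216) / 154 = 2.0974.
N + 1 ≤ 2^2.0974 = 4.2794.
N ≤ 3.2794, so the largest integer N is 3.

3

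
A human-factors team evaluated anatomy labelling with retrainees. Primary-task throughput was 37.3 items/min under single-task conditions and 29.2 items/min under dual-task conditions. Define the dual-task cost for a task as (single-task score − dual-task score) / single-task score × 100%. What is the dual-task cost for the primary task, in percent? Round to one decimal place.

21.7

Cost = (37.3 − 29.2) / 37.3 × 100%
     = 8.1000 / 37.3 × 100% = 21.7158%.
≈ 21.7%.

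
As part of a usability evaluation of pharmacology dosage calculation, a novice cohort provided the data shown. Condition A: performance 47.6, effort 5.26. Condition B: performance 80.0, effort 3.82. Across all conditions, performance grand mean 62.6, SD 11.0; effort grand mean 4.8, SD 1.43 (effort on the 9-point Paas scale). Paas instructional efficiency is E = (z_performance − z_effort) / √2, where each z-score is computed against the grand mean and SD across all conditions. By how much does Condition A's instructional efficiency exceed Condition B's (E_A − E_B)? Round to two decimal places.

Condition A: z_P = (47.6 − 62.6)/11.0 = -1.3636; z_E = (5.26 − 4.8)/1.43 = 0.3217; E_A = (-1.3636 − 0.3217)/√2 = -1.1917.
Condition B: z_P = (80.0 − 62.6)/11.0 = 1.5818; z_E = (3.82 − 4.8)/1.43 = -0.6853; E_B = (1.5818 − (-0.6853))/√2 = 1.6031.
E_A − E_B = -1.1917 − 1.6031 = -2.7948 ≈ -2.79.

-2.79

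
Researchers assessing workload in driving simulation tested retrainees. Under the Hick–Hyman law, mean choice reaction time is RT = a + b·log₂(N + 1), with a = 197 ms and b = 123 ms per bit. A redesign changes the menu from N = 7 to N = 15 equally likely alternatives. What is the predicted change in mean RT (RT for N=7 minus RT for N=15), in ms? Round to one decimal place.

RT(7) = 197 + 123·log₂(8) = 197 + 123·3.0000 = 566.0000 ms.
RT(15) = 197 + 123·log₂(16) = 197 + 123·4.0000 = 689.0000 ms.
Difference = 566.0000 − 689.0000 = -123.0000 ≈ -123.0 ms.

-123.0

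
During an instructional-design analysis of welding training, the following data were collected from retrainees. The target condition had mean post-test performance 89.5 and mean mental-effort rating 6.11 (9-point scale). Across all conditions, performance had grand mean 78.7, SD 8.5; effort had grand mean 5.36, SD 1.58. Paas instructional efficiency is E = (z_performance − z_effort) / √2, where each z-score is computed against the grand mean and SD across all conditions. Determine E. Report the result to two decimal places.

z_performance = (89.5 − 78.7) / 8.5 = 10.8000 / 8.5 = 1.2706.
z_effort = (6.11 − 5.36) / 1.58 = 0.7500 / 1.58 = 0.4747.
z_P − z_E = 1.2706 − 0.4747 = 0.7959.
E = 0.7959 / √2 = 0.7959 / 1.41421 = 0.5628 ≈ 0.56.

0.56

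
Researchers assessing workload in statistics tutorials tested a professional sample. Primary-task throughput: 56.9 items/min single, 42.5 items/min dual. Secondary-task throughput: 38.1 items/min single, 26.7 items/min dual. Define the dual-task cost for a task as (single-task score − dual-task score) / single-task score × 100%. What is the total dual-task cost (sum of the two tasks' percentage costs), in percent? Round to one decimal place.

55.2

Primary cost = (56.9 − 42.5) / 56.9 × 100% = 25.3076%.
Secondary cost = (38.1 − 26.7) / 38.1 × 100% = 29.9213%.
Total = 25.3076% + 29.9213% = 55.2289% ≈ 55.2%.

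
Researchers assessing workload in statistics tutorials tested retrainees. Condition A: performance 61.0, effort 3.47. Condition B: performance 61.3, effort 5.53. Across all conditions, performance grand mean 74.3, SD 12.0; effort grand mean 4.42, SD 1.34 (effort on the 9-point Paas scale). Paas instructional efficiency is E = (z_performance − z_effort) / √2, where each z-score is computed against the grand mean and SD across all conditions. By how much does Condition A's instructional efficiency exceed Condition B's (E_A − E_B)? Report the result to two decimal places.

1.07

Condition A: z_P = (61.0 − 74.3)/12.0 = -1.1083; z_E = (3.47 − 4.42)/1.34 = -0.7090; E_A = (-1.1083 − (-0.7090))/√2 = -0.2823.
Condition B: z_P = (61.3 − 74.3)/12.0 = -1.0833; z_E = (5.53 − 4.42)/1.34 = 0.8284; E_B = (-1.0833 − 0.8284)/√2 = -1.3518.
E_A − E_B = -0.2823 − (-1.3518) = 1.0695 ≈ 1.07.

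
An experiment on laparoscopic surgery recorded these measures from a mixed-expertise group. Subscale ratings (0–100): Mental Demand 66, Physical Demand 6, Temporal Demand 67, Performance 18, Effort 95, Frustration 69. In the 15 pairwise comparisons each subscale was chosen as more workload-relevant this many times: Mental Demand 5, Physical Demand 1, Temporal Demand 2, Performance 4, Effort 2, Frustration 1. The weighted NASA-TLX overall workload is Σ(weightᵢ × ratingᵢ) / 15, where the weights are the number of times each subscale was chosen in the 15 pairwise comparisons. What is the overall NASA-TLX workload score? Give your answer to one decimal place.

The tallies are the weights (they sum to 15).
Weighted sum = 5·66 + 1·6 + 2·67 + 4·18 + 2·95 + 1·69
            = 330 + 6 + 134 + 72 + 190 + 69 = 801.
Overall workload = 801 / 15 = 53.4000 ≈ 53.4.

53.4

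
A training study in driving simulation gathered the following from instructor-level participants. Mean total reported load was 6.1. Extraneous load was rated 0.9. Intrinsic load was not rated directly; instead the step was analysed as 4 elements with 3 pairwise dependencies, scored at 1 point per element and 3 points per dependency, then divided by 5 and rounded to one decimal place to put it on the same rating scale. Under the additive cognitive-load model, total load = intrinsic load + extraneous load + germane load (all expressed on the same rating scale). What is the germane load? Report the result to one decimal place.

2.6

Intrinsic (element-interactivity): (4 × 1 + 3 × 3) / 5 = 13 / 5 = 2.6000 → 2.6.
germane load = total − intrinsic − extraneous
             = 6.1 − 2.6 − 0.9 = 2.6.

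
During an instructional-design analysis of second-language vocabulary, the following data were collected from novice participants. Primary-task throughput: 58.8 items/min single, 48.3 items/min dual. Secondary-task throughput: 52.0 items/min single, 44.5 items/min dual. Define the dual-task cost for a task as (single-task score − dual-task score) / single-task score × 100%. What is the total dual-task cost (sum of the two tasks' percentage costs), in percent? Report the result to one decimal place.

32.3

Primary cost = (58.8 − 48.3) / 58.8 × 100% = 17.8571%.
Secondary cost = (52.0 − 44.5) / 52.0 × 100% = 14.4231%.
Total = 17.8571% + 14.4231% = 32.2802% ≈ 32.3%.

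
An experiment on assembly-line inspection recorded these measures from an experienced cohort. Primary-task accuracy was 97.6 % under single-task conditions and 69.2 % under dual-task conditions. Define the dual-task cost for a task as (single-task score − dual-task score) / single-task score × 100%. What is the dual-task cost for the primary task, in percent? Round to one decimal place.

Cost = (97.6 − 69.2) / 97.6 × 100%
     = 28.4000 / 97.6 × 100% = 29.0984%.
≈ 29.1%.

29.1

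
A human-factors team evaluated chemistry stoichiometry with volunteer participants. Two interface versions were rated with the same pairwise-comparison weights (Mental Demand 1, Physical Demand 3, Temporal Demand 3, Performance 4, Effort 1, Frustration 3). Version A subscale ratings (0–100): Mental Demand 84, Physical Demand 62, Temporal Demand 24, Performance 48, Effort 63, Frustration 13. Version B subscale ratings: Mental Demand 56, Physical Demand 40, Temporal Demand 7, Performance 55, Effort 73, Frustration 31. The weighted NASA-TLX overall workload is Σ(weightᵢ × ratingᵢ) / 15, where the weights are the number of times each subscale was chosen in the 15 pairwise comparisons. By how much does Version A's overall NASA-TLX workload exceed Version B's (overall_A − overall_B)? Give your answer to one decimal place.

Version A weighted sum = 1·84 + 3·62 + 3·24 + 4·48 + 1·63 + 3·13 = 84 + 186 + 72 + 192 + 63 + 39 = 636; overall_A = 636/15 = 42.4000.
Version B weighted sum = 1·56 + 3·40 + 3·7 + 4·55 + 1·73 + 3·31 = 56 + 120 + 21 + 220 + 73 + 93 = 583; overall_B = 583/15 = 38.8667.
Difference = 42.4000 − 38.8667 = 3.5333 ≈ 3.5.

3.5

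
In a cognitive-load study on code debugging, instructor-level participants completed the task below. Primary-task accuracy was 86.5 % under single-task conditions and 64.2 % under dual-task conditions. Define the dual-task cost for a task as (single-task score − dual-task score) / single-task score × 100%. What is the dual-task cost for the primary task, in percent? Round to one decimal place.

25.8

Cost = (86.5 − 64.2) / 86.5 × 100%
     = 22.3000 / 86.5 × 100% = 25.7803%.
≈ 25.8%.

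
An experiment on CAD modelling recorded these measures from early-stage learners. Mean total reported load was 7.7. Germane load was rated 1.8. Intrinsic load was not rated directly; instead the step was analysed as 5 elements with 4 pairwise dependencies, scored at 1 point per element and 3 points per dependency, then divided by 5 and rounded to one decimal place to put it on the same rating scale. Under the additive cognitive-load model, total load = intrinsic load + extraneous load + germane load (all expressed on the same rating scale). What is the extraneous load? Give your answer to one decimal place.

2.5

Intrinsic (element-interactivity): (5 × 1 + 4 × 3) / 5 = 17 / 5 = 3.4000 → 3.4.
extraneous load = total − intrinsic − germane
             = 7.7 − 3.4 − 1.8 = 2.5.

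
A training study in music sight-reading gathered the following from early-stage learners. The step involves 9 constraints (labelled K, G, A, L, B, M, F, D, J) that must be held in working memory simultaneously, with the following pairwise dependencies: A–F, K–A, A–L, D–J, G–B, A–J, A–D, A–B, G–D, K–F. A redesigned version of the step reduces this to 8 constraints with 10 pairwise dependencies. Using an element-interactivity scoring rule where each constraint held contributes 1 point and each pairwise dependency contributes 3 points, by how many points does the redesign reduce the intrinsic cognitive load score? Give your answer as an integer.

1

Original: 9 × 1 + 10 × 3 = 9 + 30 = 39.
Redesigned: 8 × 1 + 10 × 3 = 8 + 30 = 38.
Reduction = 39 − 38 = 1.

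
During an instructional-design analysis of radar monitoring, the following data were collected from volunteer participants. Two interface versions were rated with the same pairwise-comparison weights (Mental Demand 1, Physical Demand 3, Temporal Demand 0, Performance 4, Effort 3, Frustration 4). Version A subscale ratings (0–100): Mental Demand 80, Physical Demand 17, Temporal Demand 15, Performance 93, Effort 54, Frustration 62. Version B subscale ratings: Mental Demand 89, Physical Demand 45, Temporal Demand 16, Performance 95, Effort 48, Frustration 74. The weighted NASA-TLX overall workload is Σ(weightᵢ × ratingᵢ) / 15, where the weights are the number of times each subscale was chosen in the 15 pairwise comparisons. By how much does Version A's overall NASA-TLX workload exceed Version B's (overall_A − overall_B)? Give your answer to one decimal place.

-8.7

Version A weighted sum = 1·80 + 3·17 + 0·15 + 4·93 + 3·54 + 4·62 = 80 + 51 + 0 + 372 + 162 + 248 = 913; overall_A = 913/15 = 60.8667.
Version B weighted sum = 1·89 + 3·45 + 0·16 + 4·95 + 3·48 + 4·74 = 89 + 135 + 0 + 380 + 144 + 296 = 1044; overall_B = 1044/15 = 69.6000.
Difference = 60.8667 − 69.6000 = -8.7333 ≈ -8.7.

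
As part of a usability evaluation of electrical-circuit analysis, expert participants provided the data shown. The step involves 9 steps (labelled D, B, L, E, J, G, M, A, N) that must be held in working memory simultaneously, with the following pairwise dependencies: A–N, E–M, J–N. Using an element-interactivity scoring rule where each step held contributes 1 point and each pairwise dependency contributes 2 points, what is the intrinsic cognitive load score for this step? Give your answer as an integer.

Count of steps held simultaneously: 9.
Count of pairwise dependencies listed: 3.
Element contribution: 9 × 1 = 9.
Interaction contribution: 3 × 2 = 6.
Intrinsic load = 9 + 6 = 15.

15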